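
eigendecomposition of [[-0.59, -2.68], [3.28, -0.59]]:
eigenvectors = [[0.00+0.67j,-0.67j], [(0.74+0j),0.74-0.00j]]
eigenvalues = [(-0.59+2.96j), (-0.59-2.96j)]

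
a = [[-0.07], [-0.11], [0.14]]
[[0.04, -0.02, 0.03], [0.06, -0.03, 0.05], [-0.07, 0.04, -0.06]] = a@[[-0.52, 0.31, -0.43]]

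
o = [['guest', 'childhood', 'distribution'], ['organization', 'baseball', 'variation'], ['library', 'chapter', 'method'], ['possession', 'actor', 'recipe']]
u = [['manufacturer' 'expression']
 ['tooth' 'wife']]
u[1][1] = 'wife'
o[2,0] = 'library'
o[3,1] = 'actor'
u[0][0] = 'manufacturer'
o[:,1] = ['childhood', 'baseball', 'chapter', 'actor']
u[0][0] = 'manufacturer'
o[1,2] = 'variation'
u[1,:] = ['tooth', 'wife']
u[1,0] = 'tooth'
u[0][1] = 'expression'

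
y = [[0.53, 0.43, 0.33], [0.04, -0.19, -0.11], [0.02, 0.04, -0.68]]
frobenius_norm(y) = 1.04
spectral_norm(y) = 0.86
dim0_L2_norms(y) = [0.53, 0.47, 0.76]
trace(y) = -0.34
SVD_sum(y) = [[0.31, 0.27, 0.54], [-0.07, -0.06, -0.11], [-0.24, -0.21, -0.41]] + [[0.2, 0.18, -0.21],[-0.0, -0.0, 0.0],[0.27, 0.23, -0.27]] + [[0.02,-0.02,-0.0], [0.11,-0.13,-0.0], [-0.01,0.01,0.0]]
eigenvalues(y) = [0.56, -0.22, -0.68]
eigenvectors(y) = [[1.00, 0.51, -0.33], [0.05, -0.86, 0.23], [0.02, -0.05, 0.91]]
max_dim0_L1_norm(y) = 1.12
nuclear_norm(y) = 1.60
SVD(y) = [[-0.79, -0.60, -0.14], [0.17, 0.01, -0.99], [0.59, -0.80, 0.09]] @ diag([0.8624824542627176, 0.5616248861732559, 0.17205087421991558]) @ [[-0.46, -0.4, -0.79],  [-0.59, -0.52, 0.61],  [-0.66, 0.75, 0.0]]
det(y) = 0.08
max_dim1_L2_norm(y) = 0.76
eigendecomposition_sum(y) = [[0.54, 0.32, 0.12], [0.03, 0.02, 0.01], [0.01, 0.01, 0.0]] + [[-0.01,0.13,-0.04], [0.01,-0.22,0.06], [0.0,-0.01,0.00]] + [[-0.00, -0.02, 0.25], [0.00, 0.01, -0.18], [0.01, 0.05, -0.69]]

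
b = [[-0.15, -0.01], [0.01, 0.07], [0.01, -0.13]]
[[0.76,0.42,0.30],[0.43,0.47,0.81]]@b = [[-0.11, -0.02], [-0.05, -0.08]]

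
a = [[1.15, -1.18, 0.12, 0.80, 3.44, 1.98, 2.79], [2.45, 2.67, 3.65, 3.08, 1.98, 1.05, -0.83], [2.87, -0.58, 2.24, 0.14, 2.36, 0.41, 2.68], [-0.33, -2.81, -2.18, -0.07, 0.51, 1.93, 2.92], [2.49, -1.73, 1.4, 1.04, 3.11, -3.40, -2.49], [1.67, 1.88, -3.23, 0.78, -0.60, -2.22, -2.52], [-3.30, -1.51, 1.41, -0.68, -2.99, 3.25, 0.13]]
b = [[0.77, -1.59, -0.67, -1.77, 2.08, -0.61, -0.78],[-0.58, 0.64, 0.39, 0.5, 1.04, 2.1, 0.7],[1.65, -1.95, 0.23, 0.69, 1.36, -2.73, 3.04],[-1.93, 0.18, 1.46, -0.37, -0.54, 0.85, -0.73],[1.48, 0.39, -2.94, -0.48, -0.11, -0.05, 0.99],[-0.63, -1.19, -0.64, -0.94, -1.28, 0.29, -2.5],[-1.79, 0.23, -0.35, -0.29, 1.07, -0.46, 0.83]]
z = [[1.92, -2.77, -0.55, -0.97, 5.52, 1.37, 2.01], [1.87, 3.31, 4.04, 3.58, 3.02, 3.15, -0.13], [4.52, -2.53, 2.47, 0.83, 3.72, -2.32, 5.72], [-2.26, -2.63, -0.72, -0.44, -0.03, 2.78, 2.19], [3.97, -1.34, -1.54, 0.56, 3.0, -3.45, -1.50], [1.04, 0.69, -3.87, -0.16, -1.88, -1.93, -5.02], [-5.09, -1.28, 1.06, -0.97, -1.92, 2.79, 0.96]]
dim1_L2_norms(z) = [7.0, 7.92, 9.25, 5.03, 6.59, 7.0, 6.48]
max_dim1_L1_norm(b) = 11.65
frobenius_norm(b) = 9.01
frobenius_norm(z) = 18.89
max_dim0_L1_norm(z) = 20.67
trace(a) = 7.01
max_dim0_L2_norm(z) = 8.69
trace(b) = 2.28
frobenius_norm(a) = 14.97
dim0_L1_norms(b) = [8.83, 6.17, 6.68, 5.04, 7.48, 7.09, 9.57]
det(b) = 319.38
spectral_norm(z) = 12.52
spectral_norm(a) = 9.52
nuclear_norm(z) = 39.22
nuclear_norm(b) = 20.38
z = b + a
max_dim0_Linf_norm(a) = 3.65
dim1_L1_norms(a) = [11.46, 15.71, 11.28, 10.75, 15.66, 12.9, 13.27]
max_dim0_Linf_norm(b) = 3.04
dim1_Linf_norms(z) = [5.52, 4.04, 5.72, 2.78, 3.97, 5.02, 5.09]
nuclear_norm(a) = 32.61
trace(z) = 9.29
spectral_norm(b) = 6.08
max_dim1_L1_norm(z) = 22.11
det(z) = 3429.68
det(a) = 3403.16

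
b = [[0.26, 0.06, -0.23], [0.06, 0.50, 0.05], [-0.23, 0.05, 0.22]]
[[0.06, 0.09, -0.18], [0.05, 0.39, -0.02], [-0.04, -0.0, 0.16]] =b @ [[0.25, 0.07, 0.06], [0.07, 0.79, -0.12], [0.06, -0.12, 0.82]]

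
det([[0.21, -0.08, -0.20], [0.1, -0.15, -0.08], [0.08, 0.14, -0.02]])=-0.002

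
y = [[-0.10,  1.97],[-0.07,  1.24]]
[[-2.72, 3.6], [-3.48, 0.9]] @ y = [[0.02, -0.89], [0.29, -5.74]]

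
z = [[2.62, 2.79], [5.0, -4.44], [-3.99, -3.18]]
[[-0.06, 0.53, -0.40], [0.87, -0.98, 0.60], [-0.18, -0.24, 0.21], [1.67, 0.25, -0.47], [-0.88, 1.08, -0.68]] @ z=[[4.09, -1.25], [-5.01, 4.87], [-2.51, -0.10], [7.50, 5.04], [5.81, -5.09]]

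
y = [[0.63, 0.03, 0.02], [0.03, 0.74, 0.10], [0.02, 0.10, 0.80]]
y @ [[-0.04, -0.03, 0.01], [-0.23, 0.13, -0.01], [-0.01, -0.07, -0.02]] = [[-0.03, -0.02, 0.01], [-0.17, 0.09, -0.01], [-0.03, -0.04, -0.02]]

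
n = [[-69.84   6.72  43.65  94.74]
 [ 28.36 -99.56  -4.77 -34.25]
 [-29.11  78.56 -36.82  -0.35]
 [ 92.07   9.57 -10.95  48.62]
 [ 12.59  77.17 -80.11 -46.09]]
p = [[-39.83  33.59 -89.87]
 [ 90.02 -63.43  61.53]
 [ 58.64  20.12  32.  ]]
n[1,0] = 28.36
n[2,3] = -0.35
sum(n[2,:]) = 12.280000000000003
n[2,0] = -29.11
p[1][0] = 90.02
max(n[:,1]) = 78.56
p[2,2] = 32.0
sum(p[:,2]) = 3.6599999999999966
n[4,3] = -46.09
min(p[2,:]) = 20.12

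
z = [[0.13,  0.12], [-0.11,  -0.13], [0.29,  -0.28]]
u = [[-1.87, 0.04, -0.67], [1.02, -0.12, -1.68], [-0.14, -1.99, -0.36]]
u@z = [[-0.44, -0.04],[-0.34, 0.61],[0.1, 0.34]]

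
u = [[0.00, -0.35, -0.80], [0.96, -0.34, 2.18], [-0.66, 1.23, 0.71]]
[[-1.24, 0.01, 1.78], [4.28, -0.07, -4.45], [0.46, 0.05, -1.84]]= u@[[-0.38, 0.72, 0.90], [-0.97, 0.58, 0.36], [1.98, -0.26, -2.38]]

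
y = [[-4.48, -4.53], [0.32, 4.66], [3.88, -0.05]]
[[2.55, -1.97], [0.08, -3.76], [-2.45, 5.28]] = y@ [[-0.63,  1.35], [0.06,  -0.90]]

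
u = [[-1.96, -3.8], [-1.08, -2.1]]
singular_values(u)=[4.88, 0.0]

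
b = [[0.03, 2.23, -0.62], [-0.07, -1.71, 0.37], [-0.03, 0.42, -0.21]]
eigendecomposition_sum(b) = [[0.08, 2.33, -0.53],[-0.06, -1.69, 0.39],[0.02, 0.51, -0.12]] + [[-0.0, -0.0, 0.0], [0.0, 0.00, -0.0], [0.0, 0.00, -0.00]] + [[-0.05, -0.1, -0.09], [-0.01, -0.02, -0.02], [-0.05, -0.10, -0.09]]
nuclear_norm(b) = 3.08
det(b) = -0.00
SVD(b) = [[-0.79, -0.29, -0.54], [0.60, -0.59, -0.55], [-0.16, -0.76, 0.64]] @ diag([2.9370463087333305, 0.13873485577193462, 0.003408834091646689]) @ [[-0.02, -0.97, 0.25], [0.4, 0.22, 0.89], [0.92, -0.12, -0.38]]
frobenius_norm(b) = 2.94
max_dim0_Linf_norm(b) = 2.23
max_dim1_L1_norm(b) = 2.88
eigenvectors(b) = [[0.8,0.92,-0.7],[-0.58,-0.12,-0.14],[0.18,-0.38,-0.70]]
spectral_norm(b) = 2.94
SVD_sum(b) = [[0.05,2.24,-0.58], [-0.04,-1.69,0.44], [0.01,0.44,-0.12]] + [[-0.02, -0.01, -0.04], [-0.03, -0.02, -0.07], [-0.04, -0.02, -0.09]] + [[-0.00, 0.0, 0.0], [-0.00, 0.0, 0.0], [0.0, -0.00, -0.0]]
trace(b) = -1.89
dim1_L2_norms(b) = [2.31, 1.75, 0.47]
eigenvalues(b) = [-1.73, -0.01, -0.16]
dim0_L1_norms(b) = [0.13, 4.36, 1.2]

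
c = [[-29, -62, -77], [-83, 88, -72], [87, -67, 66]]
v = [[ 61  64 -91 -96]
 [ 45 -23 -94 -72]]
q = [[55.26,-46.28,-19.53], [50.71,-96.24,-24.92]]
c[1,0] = -83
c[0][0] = -29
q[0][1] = -46.28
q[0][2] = -19.53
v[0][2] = -91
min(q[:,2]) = -24.92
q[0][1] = -46.28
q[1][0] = 50.71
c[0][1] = -62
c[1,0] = -83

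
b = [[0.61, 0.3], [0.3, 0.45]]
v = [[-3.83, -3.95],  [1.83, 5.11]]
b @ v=[[-1.79,-0.88], [-0.33,1.11]]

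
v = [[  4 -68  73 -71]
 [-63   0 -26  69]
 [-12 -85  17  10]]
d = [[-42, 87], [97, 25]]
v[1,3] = 69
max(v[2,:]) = 17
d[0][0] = -42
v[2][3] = 10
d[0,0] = -42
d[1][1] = 25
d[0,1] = 87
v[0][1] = -68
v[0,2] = 73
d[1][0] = 97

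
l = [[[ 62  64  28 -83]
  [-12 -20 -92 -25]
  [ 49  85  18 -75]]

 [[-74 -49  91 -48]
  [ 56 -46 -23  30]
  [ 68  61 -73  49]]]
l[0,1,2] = -92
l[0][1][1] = -20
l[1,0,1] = -49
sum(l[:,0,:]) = -9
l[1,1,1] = -46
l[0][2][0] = 49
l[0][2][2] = 18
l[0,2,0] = 49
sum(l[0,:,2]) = -46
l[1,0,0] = -74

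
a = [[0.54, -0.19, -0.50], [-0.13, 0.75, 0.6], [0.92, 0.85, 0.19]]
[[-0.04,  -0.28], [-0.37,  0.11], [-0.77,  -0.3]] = a @ [[-0.47, -0.18], [-0.33, -0.26], [-0.30, 0.47]]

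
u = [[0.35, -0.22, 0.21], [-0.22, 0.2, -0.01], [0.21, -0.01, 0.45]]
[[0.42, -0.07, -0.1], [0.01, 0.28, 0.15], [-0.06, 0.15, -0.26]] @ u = [[0.14, -0.11, 0.04], [-0.03, 0.05, 0.07], [-0.11, 0.05, -0.13]]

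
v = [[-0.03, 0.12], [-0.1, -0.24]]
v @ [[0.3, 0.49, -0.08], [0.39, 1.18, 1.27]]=[[0.04, 0.13, 0.15], [-0.12, -0.33, -0.3]]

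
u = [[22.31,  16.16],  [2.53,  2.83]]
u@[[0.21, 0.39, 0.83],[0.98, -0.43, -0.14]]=[[20.52, 1.75, 16.25], [3.30, -0.23, 1.7]]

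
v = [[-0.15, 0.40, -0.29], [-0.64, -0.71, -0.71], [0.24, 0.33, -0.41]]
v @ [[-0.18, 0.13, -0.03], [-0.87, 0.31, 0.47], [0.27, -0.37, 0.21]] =[[-0.4, 0.21, 0.13], [0.54, -0.04, -0.46], [-0.44, 0.29, 0.06]]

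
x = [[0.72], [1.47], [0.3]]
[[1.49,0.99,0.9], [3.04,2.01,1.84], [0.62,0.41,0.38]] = x @ [[2.07,  1.37,  1.25]]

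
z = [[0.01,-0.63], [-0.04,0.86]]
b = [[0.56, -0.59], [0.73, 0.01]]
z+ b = [[0.57, -1.22], [0.69, 0.87]]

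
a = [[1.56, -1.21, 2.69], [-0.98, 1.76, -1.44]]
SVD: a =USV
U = [[-0.81, 0.59], [0.59, 0.81]]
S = [4.07, 0.83]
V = [[-0.45, 0.49, -0.74],  [0.14, 0.86, 0.49]]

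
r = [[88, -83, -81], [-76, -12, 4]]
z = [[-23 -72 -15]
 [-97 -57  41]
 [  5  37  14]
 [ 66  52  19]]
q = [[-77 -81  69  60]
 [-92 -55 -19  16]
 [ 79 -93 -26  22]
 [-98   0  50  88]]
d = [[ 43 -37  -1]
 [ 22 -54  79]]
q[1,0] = -92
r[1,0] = -76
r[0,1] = -83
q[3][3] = 88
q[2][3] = 22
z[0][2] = -15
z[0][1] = -72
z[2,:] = [5, 37, 14]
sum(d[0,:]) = 5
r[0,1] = -83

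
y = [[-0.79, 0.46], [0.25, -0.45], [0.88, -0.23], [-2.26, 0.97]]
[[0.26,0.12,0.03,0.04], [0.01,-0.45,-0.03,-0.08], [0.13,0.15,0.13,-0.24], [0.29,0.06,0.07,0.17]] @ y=[[-0.24,  0.10], [0.03,  0.14], [0.59,  -0.27], [-0.54,  0.26]]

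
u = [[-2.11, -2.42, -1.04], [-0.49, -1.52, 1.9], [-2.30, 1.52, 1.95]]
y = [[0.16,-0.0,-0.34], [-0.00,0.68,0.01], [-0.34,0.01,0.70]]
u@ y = [[0.02, -1.66, -0.03], [-0.72, -1.01, 1.48], [-1.03, 1.05, 2.16]]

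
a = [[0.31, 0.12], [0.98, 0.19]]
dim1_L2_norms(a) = [0.33, 1.0]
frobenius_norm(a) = 1.05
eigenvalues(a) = [0.6, -0.1]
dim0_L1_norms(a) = [1.29, 0.31]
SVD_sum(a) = [[0.32, 0.07], [0.98, 0.21]] + [[-0.01, 0.05],[0.00, -0.02]]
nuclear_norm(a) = 1.11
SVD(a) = [[-0.31, -0.95], [-0.95, 0.31]] @ diag([1.0506562523627576, 0.05586984312708665]) @ [[-0.98,-0.21], [0.21,-0.98]]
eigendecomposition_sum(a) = [[0.35, 0.1], [0.84, 0.25]] + [[-0.04, 0.02], [0.14, -0.06]]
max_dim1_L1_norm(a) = 1.17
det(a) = -0.06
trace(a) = 0.50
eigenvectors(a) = [[0.38, -0.28], [0.92, 0.96]]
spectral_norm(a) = 1.05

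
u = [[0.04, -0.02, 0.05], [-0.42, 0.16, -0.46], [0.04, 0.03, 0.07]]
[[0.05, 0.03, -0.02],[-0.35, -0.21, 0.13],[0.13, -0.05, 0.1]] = u @ [[-1.80, -0.31, -0.2], [0.57, -1.71, 2.06], [2.6, 0.15, 0.62]]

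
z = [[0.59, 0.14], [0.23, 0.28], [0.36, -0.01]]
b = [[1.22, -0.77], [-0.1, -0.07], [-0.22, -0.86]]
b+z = [[1.81, -0.63], [0.13, 0.21], [0.14, -0.87]]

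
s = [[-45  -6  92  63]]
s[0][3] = 63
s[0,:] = [-45, -6, 92, 63]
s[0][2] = 92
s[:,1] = [-6]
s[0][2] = 92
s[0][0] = -45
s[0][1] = -6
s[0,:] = [-45, -6, 92, 63]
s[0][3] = 63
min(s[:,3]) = 63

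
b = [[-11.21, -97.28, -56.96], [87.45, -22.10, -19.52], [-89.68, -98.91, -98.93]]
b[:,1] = [-97.28, -22.1, -98.91]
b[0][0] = -11.21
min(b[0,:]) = -97.28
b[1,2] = -19.52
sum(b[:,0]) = -13.439999999999998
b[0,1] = -97.28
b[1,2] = -19.52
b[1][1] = -22.1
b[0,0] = -11.21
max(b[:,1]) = -22.1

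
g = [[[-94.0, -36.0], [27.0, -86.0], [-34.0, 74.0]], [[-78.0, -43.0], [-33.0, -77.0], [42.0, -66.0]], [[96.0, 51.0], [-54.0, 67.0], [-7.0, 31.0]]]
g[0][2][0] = -34.0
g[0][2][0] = -34.0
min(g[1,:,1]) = -77.0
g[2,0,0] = 96.0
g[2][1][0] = -54.0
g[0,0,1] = -36.0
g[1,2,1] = -66.0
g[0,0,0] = -94.0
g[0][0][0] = -94.0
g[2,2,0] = -7.0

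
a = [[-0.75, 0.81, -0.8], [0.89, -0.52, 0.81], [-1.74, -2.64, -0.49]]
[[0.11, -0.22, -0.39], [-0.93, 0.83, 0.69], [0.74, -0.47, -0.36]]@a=[[0.40, 1.23, -0.08],[0.24, -3.01, 1.08],[-0.35, 1.79, -0.8]]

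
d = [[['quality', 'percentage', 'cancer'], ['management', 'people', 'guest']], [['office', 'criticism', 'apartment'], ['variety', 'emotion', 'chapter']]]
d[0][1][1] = 'people'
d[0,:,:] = [['quality', 'percentage', 'cancer'], ['management', 'people', 'guest']]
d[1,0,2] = 'apartment'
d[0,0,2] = 'cancer'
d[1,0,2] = 'apartment'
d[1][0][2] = 'apartment'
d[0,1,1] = 'people'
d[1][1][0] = 'variety'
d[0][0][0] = 'quality'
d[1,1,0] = 'variety'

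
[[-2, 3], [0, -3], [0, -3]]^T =[[-2, 0, 0], [3, -3, -3]]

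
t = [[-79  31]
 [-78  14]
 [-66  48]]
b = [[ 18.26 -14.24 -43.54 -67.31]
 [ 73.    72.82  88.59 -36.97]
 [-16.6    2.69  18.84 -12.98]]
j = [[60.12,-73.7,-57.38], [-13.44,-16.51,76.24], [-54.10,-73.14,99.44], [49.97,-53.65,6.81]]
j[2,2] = 99.44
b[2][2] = 18.84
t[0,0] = -79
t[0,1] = 31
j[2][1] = -73.14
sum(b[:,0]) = 74.66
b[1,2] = 88.59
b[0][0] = 18.26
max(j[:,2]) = 99.44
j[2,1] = -73.14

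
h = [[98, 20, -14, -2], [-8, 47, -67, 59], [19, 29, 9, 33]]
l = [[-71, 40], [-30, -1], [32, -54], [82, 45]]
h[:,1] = [20, 47, 29]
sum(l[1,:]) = -31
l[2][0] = 32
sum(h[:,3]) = 90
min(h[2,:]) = 9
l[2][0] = 32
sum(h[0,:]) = 102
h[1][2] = -67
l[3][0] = 82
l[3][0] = 82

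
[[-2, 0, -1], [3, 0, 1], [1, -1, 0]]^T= [[-2, 3, 1], [0, 0, -1], [-1, 1, 0]]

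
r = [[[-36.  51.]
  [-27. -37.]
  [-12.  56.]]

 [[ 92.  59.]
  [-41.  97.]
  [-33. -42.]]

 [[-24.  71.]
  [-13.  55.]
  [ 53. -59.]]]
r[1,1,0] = -41.0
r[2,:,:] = [[-24.0, 71.0], [-13.0, 55.0], [53.0, -59.0]]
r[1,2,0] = -33.0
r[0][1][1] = -37.0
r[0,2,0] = -12.0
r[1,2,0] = -33.0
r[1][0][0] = 92.0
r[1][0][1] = 59.0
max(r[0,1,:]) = -27.0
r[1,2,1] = -42.0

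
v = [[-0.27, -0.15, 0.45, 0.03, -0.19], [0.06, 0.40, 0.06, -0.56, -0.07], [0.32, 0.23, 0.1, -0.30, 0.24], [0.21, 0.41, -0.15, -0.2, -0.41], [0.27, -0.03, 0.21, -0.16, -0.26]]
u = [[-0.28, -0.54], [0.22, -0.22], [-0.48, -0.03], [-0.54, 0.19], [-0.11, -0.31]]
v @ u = [[-0.17, 0.23], [0.35, -0.21], [0.05, -0.36], [0.26, -0.11], [-0.07, -0.10]]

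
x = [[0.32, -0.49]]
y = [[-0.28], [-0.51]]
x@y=[[0.16]]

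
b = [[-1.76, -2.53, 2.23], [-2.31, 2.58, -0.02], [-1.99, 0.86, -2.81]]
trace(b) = -1.99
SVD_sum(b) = [[0.85, -1.83, 1.66], [-0.84, 1.80, -1.63], [-0.99, 2.12, -1.93]] + [[-2.54,-0.37,0.9],  [-1.69,-0.24,0.6],  [-0.76,-0.11,0.27]] + [[-0.07,  -0.33,  -0.33], [0.21,  1.03,  1.02], [-0.24,  -1.15,  -1.15]]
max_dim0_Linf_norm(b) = 2.81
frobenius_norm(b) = 6.25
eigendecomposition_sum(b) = [[0.45-0.00j, (-1.17+0j), 0.17-0.00j], [(-1.21+0j), 3.10-0.00j, -0.44+0.00j], [-0.31+0.00j, 0.80-0.00j, -0.11+0.00j]] + [[-1.11+0.87j, (-0.68-0.04j), (1.03+1.45j)], [(-0.55+0.19j), (-0.26-0.11j), (0.21+0.71j)], [-0.84-1.03j, 0.03-0.64j, -1.35+0.99j]] + [[(-1.11-0.87j), (-0.68+0.04j), (1.03-1.45j)],[(-0.55-0.19j), (-0.26+0.11j), (0.21-0.71j)],[(-0.84+1.03j), 0.03+0.64j, -1.35-0.99j]]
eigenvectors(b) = [[-0.34+0.00j, 0.70+0.00j, 0.70-0.00j], [0.91+0.00j, (0.27+0.09j), (0.27-0.09j)], [(0.23+0j), 0.01+0.66j, 0.01-0.66j]]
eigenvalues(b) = [(3.44+0j), (-2.72+1.76j), (-2.72-1.76j)]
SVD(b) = [[0.55,0.81,0.21], [-0.54,0.54,-0.65], [-0.64,0.24,0.73]] @ diag([4.760918036258187, 3.365331152034824, 2.25128978347423]) @ [[0.33, -0.7, 0.64], [-0.93, -0.13, 0.33], [-0.15, -0.70, -0.7]]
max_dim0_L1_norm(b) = 6.06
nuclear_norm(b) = 10.38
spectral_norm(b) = 4.76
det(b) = 36.07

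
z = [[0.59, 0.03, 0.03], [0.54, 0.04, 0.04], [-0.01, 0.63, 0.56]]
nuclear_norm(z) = 1.65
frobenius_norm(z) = 1.16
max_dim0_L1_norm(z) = 1.14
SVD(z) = [[-0.34, 0.65, 0.68], [-0.33, 0.59, -0.74], [-0.88, -0.48, 0.02]] @ diag([0.8590851901183262, 0.78566662594636, 0.0007674590685214853]) @ [[-0.43,  -0.67,  -0.60],[0.9,  -0.33,  -0.28],[0.01,  0.66,  -0.75]]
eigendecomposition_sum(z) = [[0.00, -0.0, 0.0], [0.00, -0.00, 0.00], [-0.0, 0.0, -0.00]] + [[0.34, 0.09, 0.08], [0.34, 0.09, 0.08], [1.25, 0.33, 0.30]] + [[0.25, -0.06, -0.05], [0.2, -0.05, -0.04], [-1.25, 0.30, 0.26]]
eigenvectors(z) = [[0.0,  0.26,  -0.19], [0.67,  0.25,  -0.15], [-0.75,  0.93,  0.97]]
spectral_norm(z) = 0.86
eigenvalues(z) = [-0.0, 0.73, 0.46]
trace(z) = 1.19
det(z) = -0.00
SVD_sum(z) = [[0.13, 0.2, 0.18], [0.12, 0.19, 0.17], [0.33, 0.51, 0.45]] + [[0.46, -0.17, -0.15], [0.42, -0.15, -0.13], [-0.34, 0.12, 0.11]] + [[0.0, 0.00, -0.0], [-0.00, -0.00, 0.0], [0.00, 0.00, -0.00]]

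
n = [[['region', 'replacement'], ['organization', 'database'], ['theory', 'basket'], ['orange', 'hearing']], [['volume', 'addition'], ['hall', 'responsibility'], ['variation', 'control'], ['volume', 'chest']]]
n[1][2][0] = 'variation'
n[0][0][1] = 'replacement'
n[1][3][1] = 'chest'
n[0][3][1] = 'hearing'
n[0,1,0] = 'organization'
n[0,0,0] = 'region'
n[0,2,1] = 'basket'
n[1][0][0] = 'volume'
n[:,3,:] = [['orange', 'hearing'], ['volume', 'chest']]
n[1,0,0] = 'volume'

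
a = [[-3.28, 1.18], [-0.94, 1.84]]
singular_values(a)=[3.84, 1.28]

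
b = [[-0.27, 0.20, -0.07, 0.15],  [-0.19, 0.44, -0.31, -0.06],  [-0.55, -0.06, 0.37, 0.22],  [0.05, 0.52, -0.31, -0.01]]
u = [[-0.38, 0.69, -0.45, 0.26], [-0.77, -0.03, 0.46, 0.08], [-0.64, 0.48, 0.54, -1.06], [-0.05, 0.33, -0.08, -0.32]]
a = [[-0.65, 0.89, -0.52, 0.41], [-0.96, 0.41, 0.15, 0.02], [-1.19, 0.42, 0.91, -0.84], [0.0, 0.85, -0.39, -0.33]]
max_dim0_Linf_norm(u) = 1.06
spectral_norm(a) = 2.05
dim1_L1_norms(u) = [1.78, 1.34, 2.72, 0.78]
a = u + b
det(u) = -0.00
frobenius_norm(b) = 1.15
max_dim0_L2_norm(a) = 1.66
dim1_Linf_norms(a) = [0.89, 0.96, 1.19, 0.85]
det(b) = -0.01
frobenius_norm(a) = 2.62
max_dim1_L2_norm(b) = 0.7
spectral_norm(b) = 0.88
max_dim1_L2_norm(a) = 1.77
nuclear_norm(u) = 3.32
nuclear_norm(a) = 4.30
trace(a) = 0.34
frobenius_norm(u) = 1.99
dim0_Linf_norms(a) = [1.19, 0.89, 0.91, 0.84]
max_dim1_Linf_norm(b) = 0.55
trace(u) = -0.19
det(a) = -0.10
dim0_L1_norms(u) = [1.84, 1.53, 1.53, 1.72]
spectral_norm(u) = 1.56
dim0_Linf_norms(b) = [0.55, 0.52, 0.37, 0.22]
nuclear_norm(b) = 1.83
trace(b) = 0.53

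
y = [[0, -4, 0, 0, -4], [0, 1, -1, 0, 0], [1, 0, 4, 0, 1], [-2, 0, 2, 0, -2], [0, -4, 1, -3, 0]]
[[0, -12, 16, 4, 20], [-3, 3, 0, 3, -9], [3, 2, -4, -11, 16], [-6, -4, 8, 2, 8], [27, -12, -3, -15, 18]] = y @ [[0, 2, 0, -1, 0], [-3, 3, 0, 1, -5], [0, 0, 0, -2, 4], [-5, 0, 1, 3, 2], [3, 0, -4, -2, 0]]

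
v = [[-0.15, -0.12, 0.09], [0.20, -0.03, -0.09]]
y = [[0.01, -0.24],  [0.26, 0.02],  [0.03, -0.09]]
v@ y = [[-0.03, 0.03], [-0.01, -0.04]]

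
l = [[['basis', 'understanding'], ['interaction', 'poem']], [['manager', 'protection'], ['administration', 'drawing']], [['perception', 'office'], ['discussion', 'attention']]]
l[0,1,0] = 'interaction'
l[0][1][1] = 'poem'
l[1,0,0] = 'manager'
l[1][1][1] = 'drawing'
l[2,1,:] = ['discussion', 'attention']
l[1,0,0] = 'manager'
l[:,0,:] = [['basis', 'understanding'], ['manager', 'protection'], ['perception', 'office']]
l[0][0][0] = 'basis'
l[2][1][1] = 'attention'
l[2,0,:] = ['perception', 'office']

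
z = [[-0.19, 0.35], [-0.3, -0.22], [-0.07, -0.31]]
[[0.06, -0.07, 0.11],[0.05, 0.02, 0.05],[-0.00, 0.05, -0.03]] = z @ [[-0.2, 0.05, -0.29], [0.05, -0.17, 0.17]]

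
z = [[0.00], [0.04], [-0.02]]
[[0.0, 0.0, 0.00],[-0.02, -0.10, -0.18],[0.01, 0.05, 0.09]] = z@ [[-0.46,-2.52,-4.60]]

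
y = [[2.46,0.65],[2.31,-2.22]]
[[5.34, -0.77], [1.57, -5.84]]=y@[[1.85, -0.79],[1.22, 1.81]]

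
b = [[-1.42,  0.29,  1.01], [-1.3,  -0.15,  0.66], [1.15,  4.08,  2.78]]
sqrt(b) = [[(-0.02+1.02j), (0.4+0.22j), (0.36-0.24j)], [(-0.01+0.74j), (0.2+0.5j), 0.18-0.21j], [-0.11-0.77j, 1.89-0.55j, 1.68+0.22j]]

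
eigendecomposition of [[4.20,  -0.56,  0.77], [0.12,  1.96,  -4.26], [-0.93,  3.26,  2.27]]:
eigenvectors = [[0.97+0.00j, -0.06+0.15j, -0.06-0.15j], [0.23+0.00j, 0.74+0.00j, 0.74-0.00j], [(-0.08+0j), (-0.05-0.65j), (-0.05+0.65j)]]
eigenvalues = [(4+0j), (2.22+3.78j), (2.22-3.78j)]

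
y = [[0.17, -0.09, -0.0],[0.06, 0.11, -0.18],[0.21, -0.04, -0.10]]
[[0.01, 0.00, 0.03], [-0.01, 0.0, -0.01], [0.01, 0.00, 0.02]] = y @ [[0.08, -0.01, 0.17], [-0.0, -0.06, -0.03], [0.06, -0.04, 0.12]]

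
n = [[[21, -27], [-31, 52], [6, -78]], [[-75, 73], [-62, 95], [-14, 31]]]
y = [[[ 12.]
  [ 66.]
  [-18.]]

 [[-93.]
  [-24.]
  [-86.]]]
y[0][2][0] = -18.0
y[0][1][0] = 66.0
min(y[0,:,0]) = -18.0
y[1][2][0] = -86.0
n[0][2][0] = 6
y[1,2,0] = -86.0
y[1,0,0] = -93.0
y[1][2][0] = -86.0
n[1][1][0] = -62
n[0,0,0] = 21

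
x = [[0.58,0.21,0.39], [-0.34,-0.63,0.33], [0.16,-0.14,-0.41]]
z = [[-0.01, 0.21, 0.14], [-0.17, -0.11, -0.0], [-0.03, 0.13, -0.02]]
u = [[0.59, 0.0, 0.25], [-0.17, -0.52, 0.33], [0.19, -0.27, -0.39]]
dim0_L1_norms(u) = [0.95, 0.79, 0.97]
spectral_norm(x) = 0.89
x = u + z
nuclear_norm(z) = 0.55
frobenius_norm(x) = 1.17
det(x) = 0.22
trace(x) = -0.46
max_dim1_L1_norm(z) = 0.36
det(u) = 0.21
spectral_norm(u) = 0.66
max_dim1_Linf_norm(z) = 0.21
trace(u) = -0.32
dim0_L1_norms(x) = [1.08, 0.98, 1.13]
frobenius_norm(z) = 0.35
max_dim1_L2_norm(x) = 0.79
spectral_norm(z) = 0.29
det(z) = -0.00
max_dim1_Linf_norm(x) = 0.63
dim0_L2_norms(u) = [0.64, 0.59, 0.57]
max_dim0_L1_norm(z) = 0.45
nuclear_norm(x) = 1.92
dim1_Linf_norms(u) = [0.59, 0.52, 0.39]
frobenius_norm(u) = 1.04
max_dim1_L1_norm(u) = 1.02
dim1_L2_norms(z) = [0.25, 0.2, 0.13]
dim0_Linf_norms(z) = [0.17, 0.21, 0.14]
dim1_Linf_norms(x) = [0.58, 0.63, 0.41]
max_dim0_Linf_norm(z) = 0.21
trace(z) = -0.14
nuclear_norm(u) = 1.79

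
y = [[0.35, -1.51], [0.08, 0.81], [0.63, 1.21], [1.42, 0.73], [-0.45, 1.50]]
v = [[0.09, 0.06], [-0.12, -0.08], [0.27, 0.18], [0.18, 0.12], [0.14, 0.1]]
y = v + [[0.26, -1.57], [0.20, 0.89], [0.36, 1.03], [1.24, 0.61], [-0.59, 1.40]]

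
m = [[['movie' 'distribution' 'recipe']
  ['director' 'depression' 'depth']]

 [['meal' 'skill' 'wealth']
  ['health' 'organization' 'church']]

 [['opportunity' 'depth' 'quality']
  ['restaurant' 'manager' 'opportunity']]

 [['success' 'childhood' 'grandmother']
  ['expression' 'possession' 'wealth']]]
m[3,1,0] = 'expression'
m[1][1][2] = 'church'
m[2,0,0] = 'opportunity'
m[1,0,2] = 'wealth'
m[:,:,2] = [['recipe', 'depth'], ['wealth', 'church'], ['quality', 'opportunity'], ['grandmother', 'wealth']]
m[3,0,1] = 'childhood'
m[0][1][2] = 'depth'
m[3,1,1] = 'possession'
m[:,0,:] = [['movie', 'distribution', 'recipe'], ['meal', 'skill', 'wealth'], ['opportunity', 'depth', 'quality'], ['success', 'childhood', 'grandmother']]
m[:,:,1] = [['distribution', 'depression'], ['skill', 'organization'], ['depth', 'manager'], ['childhood', 'possession']]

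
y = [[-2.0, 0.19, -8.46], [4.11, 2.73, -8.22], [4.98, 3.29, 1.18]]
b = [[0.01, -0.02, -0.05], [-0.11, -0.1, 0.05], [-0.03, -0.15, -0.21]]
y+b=[[-1.99, 0.17, -8.51], [4.00, 2.63, -8.17], [4.95, 3.14, 0.97]]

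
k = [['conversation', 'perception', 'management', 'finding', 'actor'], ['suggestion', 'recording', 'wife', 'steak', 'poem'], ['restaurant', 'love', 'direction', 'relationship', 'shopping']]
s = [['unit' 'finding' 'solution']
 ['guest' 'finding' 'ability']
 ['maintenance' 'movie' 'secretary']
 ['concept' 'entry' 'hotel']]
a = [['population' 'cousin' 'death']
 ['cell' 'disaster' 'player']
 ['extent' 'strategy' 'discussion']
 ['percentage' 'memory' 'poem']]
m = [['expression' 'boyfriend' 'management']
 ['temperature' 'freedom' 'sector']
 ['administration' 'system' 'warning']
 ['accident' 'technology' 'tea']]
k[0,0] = 'conversation'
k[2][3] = 'relationship'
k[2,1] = 'love'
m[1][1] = 'freedom'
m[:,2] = ['management', 'sector', 'warning', 'tea']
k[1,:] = ['suggestion', 'recording', 'wife', 'steak', 'poem']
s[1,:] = ['guest', 'finding', 'ability']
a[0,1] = 'cousin'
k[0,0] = 'conversation'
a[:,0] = ['population', 'cell', 'extent', 'percentage']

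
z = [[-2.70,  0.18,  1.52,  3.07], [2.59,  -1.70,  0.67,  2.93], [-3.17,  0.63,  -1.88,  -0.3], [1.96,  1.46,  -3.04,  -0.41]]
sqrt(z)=[[0.94-0.13j, (-0.57+0.16j), 1.43+0.15j, (1.3-0.04j)], [(1.86-0.7j), (-0.07+0.92j), (-0.27+0.85j), (0.54-0.22j)], [-1.38-0.35j, -0.17+0.46j, (1.17+0.43j), 0.71-0.11j], [-0.56+0.17j, (0.87-0.22j), -1.13-0.21j, 0.84+0.05j]]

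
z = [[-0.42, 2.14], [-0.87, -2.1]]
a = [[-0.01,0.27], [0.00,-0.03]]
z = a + [[-0.41,  1.87], [-0.87,  -2.07]]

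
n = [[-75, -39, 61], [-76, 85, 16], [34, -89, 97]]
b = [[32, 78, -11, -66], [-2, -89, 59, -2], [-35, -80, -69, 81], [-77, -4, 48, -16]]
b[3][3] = -16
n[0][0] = -75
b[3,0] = -77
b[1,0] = -2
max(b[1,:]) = 59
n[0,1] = -39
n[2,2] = 97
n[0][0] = -75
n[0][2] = 61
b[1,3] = -2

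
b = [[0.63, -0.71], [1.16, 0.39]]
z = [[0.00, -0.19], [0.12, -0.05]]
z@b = [[-0.22, -0.07], [0.02, -0.1]]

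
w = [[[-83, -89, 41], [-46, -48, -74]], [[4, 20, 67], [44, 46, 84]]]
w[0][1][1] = -48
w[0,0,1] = -89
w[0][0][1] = -89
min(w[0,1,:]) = -74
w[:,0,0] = [-83, 4]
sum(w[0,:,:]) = -299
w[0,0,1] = -89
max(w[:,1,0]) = 44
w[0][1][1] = -48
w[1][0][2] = 67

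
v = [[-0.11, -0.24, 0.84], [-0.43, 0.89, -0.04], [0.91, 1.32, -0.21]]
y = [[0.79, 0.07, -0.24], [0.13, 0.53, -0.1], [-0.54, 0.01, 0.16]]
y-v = [[0.9,  0.31,  -1.08], [0.56,  -0.36,  -0.06], [-1.45,  -1.31,  0.37]]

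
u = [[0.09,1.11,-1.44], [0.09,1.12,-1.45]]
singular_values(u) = [2.58, 0.0]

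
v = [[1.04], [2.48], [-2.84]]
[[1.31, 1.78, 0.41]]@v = [[4.61]]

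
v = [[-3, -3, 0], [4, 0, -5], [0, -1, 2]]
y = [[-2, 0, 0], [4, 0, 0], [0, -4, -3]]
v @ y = [[-6, 0, 0], [-8, 20, 15], [-4, -8, -6]]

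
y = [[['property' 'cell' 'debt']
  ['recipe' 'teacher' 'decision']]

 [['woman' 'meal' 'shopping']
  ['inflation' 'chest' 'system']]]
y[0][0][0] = 'property'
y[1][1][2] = 'system'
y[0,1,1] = 'teacher'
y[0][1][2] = 'decision'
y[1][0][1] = 'meal'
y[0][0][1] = 'cell'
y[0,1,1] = 'teacher'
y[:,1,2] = ['decision', 'system']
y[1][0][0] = 'woman'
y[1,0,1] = 'meal'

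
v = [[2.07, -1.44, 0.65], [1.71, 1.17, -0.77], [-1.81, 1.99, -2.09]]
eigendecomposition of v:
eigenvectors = [[(0.04+0j),-0.12-0.52j,-0.12+0.52j], [-0.32+0.00j,-0.73+0.00j,-0.73-0.00j], [(-0.95+0j),(-0.19+0.38j),-0.19-0.38j]]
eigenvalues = [(-1.33+0j), (1.24+1.6j), (1.24-1.6j)]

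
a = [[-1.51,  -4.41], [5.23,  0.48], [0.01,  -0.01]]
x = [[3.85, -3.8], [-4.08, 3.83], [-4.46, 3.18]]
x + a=[[2.34, -8.21], [1.15, 4.31], [-4.45, 3.17]]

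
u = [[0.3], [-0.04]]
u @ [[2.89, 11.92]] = [[0.87, 3.58], [-0.12, -0.48]]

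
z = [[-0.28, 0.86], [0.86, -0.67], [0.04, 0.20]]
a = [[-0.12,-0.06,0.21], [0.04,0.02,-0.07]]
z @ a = [[0.07, 0.03, -0.12], [-0.13, -0.06, 0.23], [0.00, 0.0, -0.01]]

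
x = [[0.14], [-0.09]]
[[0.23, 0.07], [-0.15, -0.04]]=x @[[1.62, 0.50]]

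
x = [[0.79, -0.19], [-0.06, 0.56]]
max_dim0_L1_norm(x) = 0.85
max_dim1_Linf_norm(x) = 0.79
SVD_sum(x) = [[0.71, -0.35], [-0.27, 0.13]] + [[0.08, 0.16], [0.21, 0.43]]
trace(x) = 1.35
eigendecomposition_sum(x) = [[0.72, -0.5],[-0.16, 0.11]] + [[0.07, 0.31],[0.1, 0.45]]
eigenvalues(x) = [0.83, 0.52]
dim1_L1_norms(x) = [0.98, 0.62]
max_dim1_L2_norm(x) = 0.81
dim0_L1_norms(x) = [0.85, 0.75]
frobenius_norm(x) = 0.99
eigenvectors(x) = [[0.98, 0.57],  [-0.22, 0.82]]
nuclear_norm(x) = 1.36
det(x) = 0.43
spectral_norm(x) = 0.85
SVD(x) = [[-0.93, 0.36], [0.36, 0.93]] @ diag([0.8479752853437774, 0.5082695303145168]) @ [[-0.9, 0.45],  [0.45, 0.9]]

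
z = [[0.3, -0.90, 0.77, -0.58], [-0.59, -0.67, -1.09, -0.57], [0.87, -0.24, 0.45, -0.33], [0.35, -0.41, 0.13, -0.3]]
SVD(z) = [[-0.62, -0.47, 0.6, -0.15], [0.48, -0.84, -0.2, -0.16], [-0.55, -0.07, -0.73, -0.4], [-0.27, -0.26, -0.26, 0.89]] @ diag([1.7647433146373377, 1.4963189348337427, 0.5537739751415669, 0.05239335031034524]) @ [[-0.59, 0.27, -0.73, 0.20], [0.13, 0.74, 0.32, 0.57], [-0.77, -0.23, 0.58, 0.15], [0.20, -0.57, -0.16, 0.78]]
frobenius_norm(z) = 2.38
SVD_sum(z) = [[0.65, -0.30, 0.81, -0.22],[-0.50, 0.23, -0.62, 0.17],[0.58, -0.27, 0.71, -0.19],[0.28, -0.13, 0.35, -0.09]] + [[-0.10, -0.53, -0.23, -0.41], [-0.17, -0.93, -0.41, -0.72], [-0.01, -0.08, -0.03, -0.06], [-0.05, -0.29, -0.12, -0.22]] + [[-0.26, -0.08, 0.19, 0.05], [0.09, 0.03, -0.06, -0.02], [0.31, 0.09, -0.23, -0.06], [0.11, 0.03, -0.08, -0.02]] + [[-0.00, 0.00, 0.00, -0.01], [-0.00, 0.00, 0.00, -0.01], [-0.00, 0.01, 0.00, -0.02], [0.01, -0.03, -0.01, 0.04]]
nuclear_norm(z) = 3.87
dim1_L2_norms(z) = [1.35, 1.52, 1.06, 0.63]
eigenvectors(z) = [[0.61+0.00j,  (0.71+0j),  (0.71-0j),  (0.2+0j)],[-0.51+0.00j,  (0.6-0.13j),  (0.6+0.13j),  (-0.57+0j)],[(0.54+0j),  -0.33-0.07j,  (-0.33+0.07j),  -0.14+0.00j],[0.28+0.00j,  (0.08-0.06j),  0.08+0.06j,  0.79+0.00j]]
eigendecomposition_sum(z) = [[0.65+0.00j, (-0.31+0j), 0.78-0.00j, (-0.26+0j)], [-0.55+0.00j, 0.26+0.00j, (-0.66+0j), (0.22+0j)], [(0.58+0j), -0.28+0.00j, 0.69-0.00j, -0.23+0.00j], [(0.3+0j), (-0.14+0j), 0.35-0.00j, -0.12+0.00j]] + [[-0.17+0.64j, (-0.29-1.16j), 0.00-1.20j, -0.17-1.21j], [(-0.02+0.58j), -0.47-0.93j, (-0.23-1.02j), (-0.37-1j)], [0.15-0.28j, (0.02+0.56j), -0.12+0.55j, -0.05+0.58j], [0.03+0.09j, (-0.13-0.11j), (-0.1-0.14j), -0.12-0.13j]] + [[(-0.17-0.64j), -0.29+1.16j, 0.00+1.20j, (-0.17+1.21j)],[(-0.02-0.58j), (-0.47+0.93j), -0.23+1.02j, (-0.37+1j)],[0.15+0.28j, 0.02-0.56j, -0.12-0.55j, -0.05-0.58j],[(0.03-0.09j), (-0.13+0.11j), (-0.1+0.14j), -0.12+0.13j]] + [[(-0+0j), -0.00+0.00j, (-0.01+0j), (0.01+0j)], [0.01-0.00j, (0.01-0j), (0.02-0j), (-0.04-0j)], [-0j, -0j, -0j, (-0.01-0j)], [(-0.01+0j), (-0.01+0j), -0.03+0.00j, 0.06+0.00j]]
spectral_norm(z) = 1.76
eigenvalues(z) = [(1.48+0j), (-0.88+0.14j), (-0.88-0.14j), (0.06+0j)]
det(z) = 0.08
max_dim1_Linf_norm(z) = 1.09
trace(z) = -0.22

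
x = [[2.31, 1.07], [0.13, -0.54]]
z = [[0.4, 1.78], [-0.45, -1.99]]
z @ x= [[1.16, -0.53], [-1.30, 0.59]]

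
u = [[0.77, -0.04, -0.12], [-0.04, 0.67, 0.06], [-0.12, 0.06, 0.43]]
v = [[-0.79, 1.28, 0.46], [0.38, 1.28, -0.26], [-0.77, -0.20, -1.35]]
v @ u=[[-0.71, 0.92, 0.37], [0.27, 0.83, -0.08], [-0.42, -0.18, -0.50]]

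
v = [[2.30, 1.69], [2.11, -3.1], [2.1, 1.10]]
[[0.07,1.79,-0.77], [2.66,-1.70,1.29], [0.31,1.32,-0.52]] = v @ [[0.44, 0.25, -0.02],[-0.56, 0.72, -0.43]]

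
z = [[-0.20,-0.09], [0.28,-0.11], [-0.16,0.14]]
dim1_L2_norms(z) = [0.22, 0.3, 0.21]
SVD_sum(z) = [[-0.16, 0.05], [0.29, -0.09], [-0.19, 0.06]] + [[-0.04, -0.14], [-0.01, -0.02], [0.03, 0.08]]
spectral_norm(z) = 0.39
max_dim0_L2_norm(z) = 0.38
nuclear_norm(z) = 0.56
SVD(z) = [[-0.42, -0.85], [0.76, -0.14], [-0.49, 0.51]] @ diag([0.39341640304604525, 0.1703629473046053]) @ [[0.96, -0.29], [0.29, 0.96]]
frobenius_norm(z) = 0.43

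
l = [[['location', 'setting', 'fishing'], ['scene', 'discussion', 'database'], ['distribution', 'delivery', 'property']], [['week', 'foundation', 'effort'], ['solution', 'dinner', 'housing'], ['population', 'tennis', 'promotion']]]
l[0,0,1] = 'setting'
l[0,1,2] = 'database'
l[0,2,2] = 'property'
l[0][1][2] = 'database'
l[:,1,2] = ['database', 'housing']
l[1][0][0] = 'week'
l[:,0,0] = ['location', 'week']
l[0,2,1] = 'delivery'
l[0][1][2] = 'database'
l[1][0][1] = 'foundation'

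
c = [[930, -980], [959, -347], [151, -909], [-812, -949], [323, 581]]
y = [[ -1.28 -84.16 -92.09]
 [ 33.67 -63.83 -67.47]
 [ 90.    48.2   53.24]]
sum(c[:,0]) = 1551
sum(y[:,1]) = -99.79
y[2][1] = 48.2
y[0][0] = -1.28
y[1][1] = -63.83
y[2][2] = 53.24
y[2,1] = 48.2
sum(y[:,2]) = -106.32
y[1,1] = -63.83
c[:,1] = [-980, -347, -909, -949, 581]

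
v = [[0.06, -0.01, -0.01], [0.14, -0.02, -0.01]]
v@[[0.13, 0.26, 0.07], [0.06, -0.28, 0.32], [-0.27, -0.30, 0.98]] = [[0.01,0.02,-0.01], [0.02,0.05,-0.01]]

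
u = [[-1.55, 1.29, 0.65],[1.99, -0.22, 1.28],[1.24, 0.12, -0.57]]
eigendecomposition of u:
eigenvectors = [[-0.44, -0.79, -0.29],  [-0.83, 0.41, -0.51],  [-0.34, 0.46, 0.81]]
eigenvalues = [1.36, -2.6, -1.1]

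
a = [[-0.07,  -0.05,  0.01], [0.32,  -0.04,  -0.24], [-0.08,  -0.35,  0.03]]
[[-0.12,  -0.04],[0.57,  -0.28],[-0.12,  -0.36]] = a@[[1.82, -0.16], [-0.08, 1.12], [0.06, 0.77]]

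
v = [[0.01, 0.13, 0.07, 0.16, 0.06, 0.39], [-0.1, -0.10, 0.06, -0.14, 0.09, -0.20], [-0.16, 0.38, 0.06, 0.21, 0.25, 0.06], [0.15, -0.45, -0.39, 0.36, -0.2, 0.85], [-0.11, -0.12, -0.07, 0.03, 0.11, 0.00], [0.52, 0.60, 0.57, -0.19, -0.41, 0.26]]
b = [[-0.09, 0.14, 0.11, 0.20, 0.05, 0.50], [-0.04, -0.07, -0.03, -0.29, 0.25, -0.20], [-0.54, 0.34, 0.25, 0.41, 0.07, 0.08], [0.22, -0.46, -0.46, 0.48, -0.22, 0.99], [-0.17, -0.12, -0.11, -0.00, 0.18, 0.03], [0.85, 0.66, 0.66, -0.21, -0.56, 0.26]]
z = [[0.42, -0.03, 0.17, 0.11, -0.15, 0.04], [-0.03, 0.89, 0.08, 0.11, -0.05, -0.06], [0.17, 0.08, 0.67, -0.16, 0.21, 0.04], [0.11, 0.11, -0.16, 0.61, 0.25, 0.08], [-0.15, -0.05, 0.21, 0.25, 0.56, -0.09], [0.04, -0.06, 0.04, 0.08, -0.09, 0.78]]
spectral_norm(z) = 0.95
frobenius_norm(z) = 1.79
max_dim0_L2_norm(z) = 0.9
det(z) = 0.00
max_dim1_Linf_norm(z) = 0.89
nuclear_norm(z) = 3.93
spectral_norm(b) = 1.47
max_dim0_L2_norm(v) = 0.99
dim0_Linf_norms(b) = [0.85, 0.66, 0.66, 0.48, 0.56, 0.99]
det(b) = -0.00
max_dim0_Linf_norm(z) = 0.89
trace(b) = 1.01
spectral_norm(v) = 1.22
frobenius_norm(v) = 1.77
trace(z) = 3.93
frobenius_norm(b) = 2.24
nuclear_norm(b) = 4.09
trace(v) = 0.70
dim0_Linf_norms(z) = [0.42, 0.89, 0.67, 0.61, 0.56, 0.78]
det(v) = 0.00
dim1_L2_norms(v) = [0.45, 0.3, 0.53, 1.13, 0.21, 1.11]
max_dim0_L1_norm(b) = 2.06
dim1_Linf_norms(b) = [0.5, 0.29, 0.54, 0.99, 0.18, 0.85]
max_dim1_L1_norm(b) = 3.2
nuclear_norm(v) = 3.10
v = b @ z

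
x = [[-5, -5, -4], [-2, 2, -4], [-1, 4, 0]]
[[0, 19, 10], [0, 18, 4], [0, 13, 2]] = x@[[0, -5, -2], [0, 2, 0], [0, -1, 0]]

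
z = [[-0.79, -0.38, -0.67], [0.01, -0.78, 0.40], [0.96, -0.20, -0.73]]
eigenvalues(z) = [(-0.67+0.87j), (-0.67-0.87j), (-0.97+0j)]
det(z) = -1.16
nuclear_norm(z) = 3.19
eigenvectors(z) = [[(-0.06-0.59j),(-0.06+0.59j),-0.28+0.00j], [(-0.05+0.33j),(-0.05-0.33j),(-0.86+0j)], [(-0.73+0j),-0.73-0.00j,(0.41+0j)]]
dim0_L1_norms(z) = [1.76, 1.36, 1.8]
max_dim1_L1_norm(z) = 1.89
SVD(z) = [[-0.44, 0.90, 0.03], [-0.14, -0.10, 0.98], [0.89, 0.43, 0.17]] @ diag([1.2694259602432987, 1.0593289349552655, 0.8641643009445146]) @ [[0.94, 0.08, -0.32],[-0.28, -0.33, -0.9],[0.18, -0.94, 0.29]]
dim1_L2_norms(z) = [1.1, 0.88, 1.22]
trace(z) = -2.30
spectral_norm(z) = 1.27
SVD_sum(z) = [[-0.53,-0.05,0.18], [-0.17,-0.01,0.06], [1.06,0.09,-0.36]] + [[-0.27, -0.31, -0.86], [0.03, 0.04, 0.1], [-0.13, -0.15, -0.41]] + [[0.0, -0.02, 0.01], [0.15, -0.80, 0.24], [0.03, -0.14, 0.04]]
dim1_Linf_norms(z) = [0.79, 0.78, 0.96]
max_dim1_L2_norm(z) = 1.22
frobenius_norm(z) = 1.87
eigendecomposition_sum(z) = [[(-0.32+0.34j), (-0.06-0.23j), -0.35-0.25j], [0.22-0.14j, 0.00+0.13j, (0.16+0.18j)], [(0.38+0.44j), -0.29+0.05j, -0.34+0.40j]] + [[(-0.32-0.34j),-0.06+0.23j,(-0.35+0.25j)], [(0.22+0.14j),0.00-0.13j,(0.16-0.18j)], [0.38-0.44j,-0.29-0.05j,-0.34-0.40j]] + [[(-0.14-0j), -0.26-0.00j, (0.03+0j)], [-0.44-0.00j, (-0.78-0j), (0.09+0j)], [0.21+0.00j, (0.38+0j), (-0.04-0j)]]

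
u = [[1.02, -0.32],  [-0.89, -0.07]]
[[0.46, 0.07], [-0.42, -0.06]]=u @ [[0.47, 0.07], [0.07, 0.01]]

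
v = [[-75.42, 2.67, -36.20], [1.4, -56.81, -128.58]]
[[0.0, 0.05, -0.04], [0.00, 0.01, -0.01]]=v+[[75.42, -2.62, 36.16], [-1.4, 56.82, 128.57]]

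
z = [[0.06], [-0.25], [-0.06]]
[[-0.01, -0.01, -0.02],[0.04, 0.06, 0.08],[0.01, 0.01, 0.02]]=z @ [[-0.14,-0.23,-0.30]]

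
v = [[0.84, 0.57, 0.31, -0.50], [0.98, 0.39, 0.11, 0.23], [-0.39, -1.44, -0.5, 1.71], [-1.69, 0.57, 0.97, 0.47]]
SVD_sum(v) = [[0.64, 0.55, 0.09, -0.72], [0.35, 0.30, 0.05, -0.4], [-1.19, -1.03, -0.18, 1.36], [-0.52, -0.45, -0.08, 0.59]] + [[0.05, -0.04, -0.04, 0.01], [0.35, -0.24, -0.24, 0.10], [0.70, -0.48, -0.47, 0.19], [-1.31, 0.89, 0.88, -0.36]] + [[0.13,0.13,0.16,0.24], [0.29,0.28,0.35,0.51], [0.1,0.1,0.12,0.17], [0.13,0.13,0.16,0.24]] + [[0.02,-0.07,0.09,-0.03], [-0.01,0.05,-0.05,0.02], [0.01,-0.02,0.03,-0.01], [0.0,-0.0,0.01,-0.00]]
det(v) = -0.77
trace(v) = 1.20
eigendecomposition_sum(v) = [[-0.23, 0.28, 0.22, -0.25], [0.12, -0.15, -0.12, 0.13], [0.82, -0.98, -0.79, 0.89], [-0.56, 0.67, 0.54, -0.60]] + [[0.75, 0.21, -0.0, -0.26],[-0.13, -0.04, 0.0, 0.04],[-2.24, -0.63, 0.0, 0.79],[-2.83, -0.79, 0.00, 1.00]] + [[0.04,-0.02,0.01,0.00], [-0.27,0.12,-0.1,-0.00], [0.25,-0.11,0.09,0.00], [-0.11,0.05,-0.04,-0.00]] + [[0.29, 0.1, 0.07, 0.01],[1.26, 0.45, 0.32, 0.05],[0.78, 0.28, 0.2, 0.03],[1.82, 0.65, 0.47, 0.08]]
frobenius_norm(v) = 3.51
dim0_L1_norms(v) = [3.9, 2.97, 1.89, 2.91]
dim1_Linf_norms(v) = [0.84, 0.98, 1.71, 1.69]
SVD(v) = [[-0.43, -0.04, 0.37, 0.82], [-0.24, -0.23, 0.80, -0.50], [0.8, -0.46, 0.27, 0.27], [0.35, 0.86, 0.38, 0.05]] @ diag([2.6068073337143325, 2.1521570823234843, 0.9206079962138312, 0.14817670263974703]) @ [[-0.57, -0.50, -0.09, 0.65],  [-0.71, 0.48, 0.48, -0.19],  [0.39, 0.38, 0.47, 0.69],  [0.14, -0.61, 0.74, -0.24]]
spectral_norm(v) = 2.61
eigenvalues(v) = [-1.77, 1.71, 0.25, 1.02]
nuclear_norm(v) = 5.83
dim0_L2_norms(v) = [2.16, 1.7, 1.14, 1.86]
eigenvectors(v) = [[-0.23,0.2,-0.1,0.12], [0.12,-0.03,0.70,0.53], [0.80,-0.61,-0.65,0.33], [-0.55,-0.77,0.29,0.77]]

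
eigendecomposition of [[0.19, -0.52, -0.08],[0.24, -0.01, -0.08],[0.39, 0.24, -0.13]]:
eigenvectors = [[(-0.06-0.6j), (-0.06+0.6j), (0.32+0j)],[-0.36-0.14j, -0.36+0.14j, (-0.03+0j)],[-0.70+0.00j, -0.70-0.00j, (0.95+0j)]]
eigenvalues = [(0.03+0.39j), (0.03-0.39j), (-0.01+0j)]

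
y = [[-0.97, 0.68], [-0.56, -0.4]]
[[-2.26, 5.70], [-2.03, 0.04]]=y @ [[2.97,-3.00],[0.92,4.11]]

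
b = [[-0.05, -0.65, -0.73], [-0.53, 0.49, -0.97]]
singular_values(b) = [1.3, 0.85]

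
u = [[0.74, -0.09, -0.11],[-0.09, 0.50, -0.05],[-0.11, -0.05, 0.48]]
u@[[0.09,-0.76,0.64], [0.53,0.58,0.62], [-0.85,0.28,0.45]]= [[0.11, -0.65, 0.37], [0.30, 0.34, 0.23], [-0.44, 0.19, 0.11]]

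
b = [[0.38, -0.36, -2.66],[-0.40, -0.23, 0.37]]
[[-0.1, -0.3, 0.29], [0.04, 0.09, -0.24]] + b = [[0.28, -0.66, -2.37], [-0.36, -0.14, 0.13]]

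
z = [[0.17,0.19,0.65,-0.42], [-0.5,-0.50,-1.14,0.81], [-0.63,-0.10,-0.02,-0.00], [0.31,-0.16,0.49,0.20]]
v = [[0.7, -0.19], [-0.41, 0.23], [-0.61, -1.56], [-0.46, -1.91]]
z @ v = [[-0.16, -0.2], [0.18, 0.21], [-0.39, 0.13], [-0.11, -1.24]]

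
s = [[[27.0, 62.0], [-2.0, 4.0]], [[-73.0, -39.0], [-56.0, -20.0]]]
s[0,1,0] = -2.0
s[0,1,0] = -2.0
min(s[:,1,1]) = -20.0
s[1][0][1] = -39.0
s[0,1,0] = -2.0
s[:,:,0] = [[27.0, -2.0], [-73.0, -56.0]]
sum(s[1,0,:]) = -112.0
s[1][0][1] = -39.0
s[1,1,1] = -20.0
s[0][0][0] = 27.0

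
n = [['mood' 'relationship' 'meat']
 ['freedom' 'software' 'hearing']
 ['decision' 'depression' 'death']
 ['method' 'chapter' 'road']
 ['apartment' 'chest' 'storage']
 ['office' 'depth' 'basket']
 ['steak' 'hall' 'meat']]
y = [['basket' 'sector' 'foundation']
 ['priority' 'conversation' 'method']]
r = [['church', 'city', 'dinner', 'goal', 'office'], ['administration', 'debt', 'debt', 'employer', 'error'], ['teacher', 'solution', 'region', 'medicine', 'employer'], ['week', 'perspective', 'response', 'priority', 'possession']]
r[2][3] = 'medicine'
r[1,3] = 'employer'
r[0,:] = ['church', 'city', 'dinner', 'goal', 'office']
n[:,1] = ['relationship', 'software', 'depression', 'chapter', 'chest', 'depth', 'hall']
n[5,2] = 'basket'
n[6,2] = 'meat'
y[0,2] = 'foundation'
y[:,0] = ['basket', 'priority']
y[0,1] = 'sector'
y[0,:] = ['basket', 'sector', 'foundation']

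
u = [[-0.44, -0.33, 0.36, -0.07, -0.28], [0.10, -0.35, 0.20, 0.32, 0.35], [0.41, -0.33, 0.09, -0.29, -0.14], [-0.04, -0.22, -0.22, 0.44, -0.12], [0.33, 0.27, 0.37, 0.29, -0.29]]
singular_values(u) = [0.74, 0.7, 0.69, 0.63, 0.43]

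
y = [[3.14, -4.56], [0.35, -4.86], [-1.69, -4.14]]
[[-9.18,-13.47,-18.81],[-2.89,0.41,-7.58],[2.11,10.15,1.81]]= y @[[-2.3, -4.93, -4.16], [0.43, -0.44, 1.26]]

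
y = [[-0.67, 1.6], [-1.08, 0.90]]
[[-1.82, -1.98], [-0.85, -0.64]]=y @[[-0.25, -0.67], [-1.24, -1.52]]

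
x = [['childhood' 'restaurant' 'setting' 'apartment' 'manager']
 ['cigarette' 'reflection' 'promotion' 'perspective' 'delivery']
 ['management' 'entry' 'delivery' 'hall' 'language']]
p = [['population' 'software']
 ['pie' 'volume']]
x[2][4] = 'language'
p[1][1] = 'volume'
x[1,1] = 'reflection'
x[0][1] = 'restaurant'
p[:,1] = ['software', 'volume']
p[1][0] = 'pie'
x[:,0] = ['childhood', 'cigarette', 'management']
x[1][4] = 'delivery'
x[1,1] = 'reflection'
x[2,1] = 'entry'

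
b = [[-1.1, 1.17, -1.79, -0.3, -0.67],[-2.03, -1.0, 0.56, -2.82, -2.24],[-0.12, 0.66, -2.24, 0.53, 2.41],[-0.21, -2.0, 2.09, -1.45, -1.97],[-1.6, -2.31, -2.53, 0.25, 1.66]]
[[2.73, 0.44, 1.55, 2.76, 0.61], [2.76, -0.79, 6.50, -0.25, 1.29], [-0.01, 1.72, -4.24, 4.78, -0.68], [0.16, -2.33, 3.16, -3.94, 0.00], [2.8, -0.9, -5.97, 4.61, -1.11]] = b@[[-0.9, -0.81, -1.33, -0.55, -1.10], [-0.23, 1.0, 1.40, 0.29, 0.59], [-0.85, 0.57, 1.32, -1.24, 0.66], [0.24, -0.14, -0.97, -0.53, 0.2], [-0.83, 0.96, -0.77, 0.84, 0.07]]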